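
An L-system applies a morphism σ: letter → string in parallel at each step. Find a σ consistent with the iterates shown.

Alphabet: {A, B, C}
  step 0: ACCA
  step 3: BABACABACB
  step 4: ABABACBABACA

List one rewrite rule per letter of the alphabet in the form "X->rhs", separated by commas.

  step 3 ⇒ step 4: BABACABACB ⇒ A·B·A·B·AC·B·A·B·AC·A
    A ↦ B
    B ↦ A
    C ↦ AC

A->B, B->A, C->AC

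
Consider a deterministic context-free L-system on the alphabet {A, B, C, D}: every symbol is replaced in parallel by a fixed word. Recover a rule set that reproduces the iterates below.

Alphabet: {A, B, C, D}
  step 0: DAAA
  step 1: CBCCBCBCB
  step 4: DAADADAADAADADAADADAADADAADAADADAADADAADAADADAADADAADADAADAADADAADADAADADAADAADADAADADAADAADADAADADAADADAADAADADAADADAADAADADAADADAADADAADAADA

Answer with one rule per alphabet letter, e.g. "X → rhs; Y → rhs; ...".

A->CB, B->DA, C->DAA, D->CBC

  step 0 ⇒ step 1: DAAA ⇒ CBC·CB·CB·CB
    A ↦ CB
    D ↦ CBC
    B ↦ DA  (constrained at step 1)
    C ↦ DAA  (constrained at step 1)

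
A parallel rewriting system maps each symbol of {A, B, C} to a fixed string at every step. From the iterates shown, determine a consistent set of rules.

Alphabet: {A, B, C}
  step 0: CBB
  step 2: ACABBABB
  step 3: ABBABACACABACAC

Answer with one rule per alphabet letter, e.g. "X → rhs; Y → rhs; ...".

A->AB, B->AC, C->B

  step 2 ⇒ step 3: ACABBABB ⇒ AB·B·AB·AC·AC·AB·AC·AC
    A ↦ AB
    B ↦ AC
    C ↦ B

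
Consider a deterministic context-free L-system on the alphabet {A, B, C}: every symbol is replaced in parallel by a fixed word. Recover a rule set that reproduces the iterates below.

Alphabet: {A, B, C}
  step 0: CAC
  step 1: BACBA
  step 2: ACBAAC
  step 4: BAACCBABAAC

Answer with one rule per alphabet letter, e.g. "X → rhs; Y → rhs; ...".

A->C, B->A, C->BA

  step 1 ⇒ step 2: BACBA ⇒ A·C·BA·A·C
    A ↦ C
    B ↦ A
    C ↦ BA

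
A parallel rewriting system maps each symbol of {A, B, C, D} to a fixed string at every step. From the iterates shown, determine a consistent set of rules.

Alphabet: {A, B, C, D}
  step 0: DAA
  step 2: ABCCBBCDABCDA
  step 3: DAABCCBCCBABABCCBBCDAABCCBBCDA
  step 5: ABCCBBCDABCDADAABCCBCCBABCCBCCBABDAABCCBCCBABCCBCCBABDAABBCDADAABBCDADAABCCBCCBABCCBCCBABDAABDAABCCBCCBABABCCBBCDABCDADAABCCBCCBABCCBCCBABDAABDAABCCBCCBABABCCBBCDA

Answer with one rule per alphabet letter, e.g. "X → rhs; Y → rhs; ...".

A->DA, B->AB, C->CCB, D->BC

  step 2 ⇒ step 3: ABCCBBCDABCDA ⇒ DA·AB·CCB·CCB·AB·AB·CCB·BC·DA·AB·CCB·BC·DA
    A ↦ DA
    B ↦ AB
    C ↦ CCB
    D ↦ BC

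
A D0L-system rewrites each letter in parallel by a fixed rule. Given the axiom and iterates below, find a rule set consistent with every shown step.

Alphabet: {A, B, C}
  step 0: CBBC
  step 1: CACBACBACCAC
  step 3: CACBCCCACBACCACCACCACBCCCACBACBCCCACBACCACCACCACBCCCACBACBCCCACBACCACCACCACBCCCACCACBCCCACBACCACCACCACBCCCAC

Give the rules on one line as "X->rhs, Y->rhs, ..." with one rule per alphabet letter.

  step 0 ⇒ step 1: CBBC ⇒ CAC·BAC·BAC·CAC
    B ↦ BAC
    C ↦ CAC
    A ↦ BCC  (constrained at step 1)

A->BCC, B->BAC, C->CAC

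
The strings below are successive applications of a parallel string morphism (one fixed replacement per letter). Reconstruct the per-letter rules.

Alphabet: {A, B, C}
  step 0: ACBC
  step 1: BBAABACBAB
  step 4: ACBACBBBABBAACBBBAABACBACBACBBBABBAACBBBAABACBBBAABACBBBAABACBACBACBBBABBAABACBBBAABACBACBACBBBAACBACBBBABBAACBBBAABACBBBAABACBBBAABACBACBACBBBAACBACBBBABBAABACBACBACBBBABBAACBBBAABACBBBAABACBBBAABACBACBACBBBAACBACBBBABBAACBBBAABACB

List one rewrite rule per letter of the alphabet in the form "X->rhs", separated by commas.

  step 0 ⇒ step 1: ACBC ⇒ BBA·AB·ACB·AB
    A ↦ BBA
    B ↦ ACB
    C ↦ AB

A->BBA, B->ACB, C->AB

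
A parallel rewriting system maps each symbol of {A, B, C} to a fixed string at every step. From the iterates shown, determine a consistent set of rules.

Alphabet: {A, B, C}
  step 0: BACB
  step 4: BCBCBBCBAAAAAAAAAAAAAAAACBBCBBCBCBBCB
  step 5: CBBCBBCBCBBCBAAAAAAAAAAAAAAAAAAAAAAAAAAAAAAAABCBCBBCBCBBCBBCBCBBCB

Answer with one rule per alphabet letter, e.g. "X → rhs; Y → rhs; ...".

A->AA, B->CB, C->B

  step 4 ⇒ step 5: BCBCBBCBAAAAAAAAAAAAAAAACBBCBBCBCBBCB ⇒ CB·B·CB·B·CB·CB·B·CB·AA·AA·AA·AA·AA·AA·AA·AA·AA·AA·AA·AA·AA·AA·AA·AA·B·CB·CB·B·CB·CB·B·CB·B·CB·CB·B·CB
    A ↦ AA
    B ↦ CB
    C ↦ B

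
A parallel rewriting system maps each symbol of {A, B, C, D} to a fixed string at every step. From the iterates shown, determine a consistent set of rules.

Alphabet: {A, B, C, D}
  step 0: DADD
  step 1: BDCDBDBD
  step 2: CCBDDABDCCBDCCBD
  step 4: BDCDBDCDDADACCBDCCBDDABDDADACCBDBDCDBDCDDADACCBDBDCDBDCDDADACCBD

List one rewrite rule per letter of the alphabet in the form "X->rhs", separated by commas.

A->CD, B->CC, C->DA, D->BD

  step 1 ⇒ step 2: BDCDBDBD ⇒ CC·BD·DA·BD·CC·BD·CC·BD
    B ↦ CC
    C ↦ DA
    D ↦ BD
  step 0 ⇒ step 1: DADD ⇒ BD·CD·BD·BD
    A ↦ CD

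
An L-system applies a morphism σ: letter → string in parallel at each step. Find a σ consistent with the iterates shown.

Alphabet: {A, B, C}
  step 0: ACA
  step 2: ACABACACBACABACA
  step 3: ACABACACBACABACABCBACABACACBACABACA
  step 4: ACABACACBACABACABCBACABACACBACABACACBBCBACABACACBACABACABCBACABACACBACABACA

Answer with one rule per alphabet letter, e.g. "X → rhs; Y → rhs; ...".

  step 3 ⇒ step 4: ACABACACBACABACABCBACABACACBACABACA ⇒ ACA·B·ACA·CB·ACA·B·ACA·B·CB·ACA·B·ACA·CB·ACA·B·ACA·CB·B·CB·ACA·B·ACA·CB·ACA·B·ACA·B·CB·ACA·B·ACA·CB·ACA·B·ACA
    A ↦ ACA
    B ↦ CB
    C ↦ B

A->ACA, B->CB, C->B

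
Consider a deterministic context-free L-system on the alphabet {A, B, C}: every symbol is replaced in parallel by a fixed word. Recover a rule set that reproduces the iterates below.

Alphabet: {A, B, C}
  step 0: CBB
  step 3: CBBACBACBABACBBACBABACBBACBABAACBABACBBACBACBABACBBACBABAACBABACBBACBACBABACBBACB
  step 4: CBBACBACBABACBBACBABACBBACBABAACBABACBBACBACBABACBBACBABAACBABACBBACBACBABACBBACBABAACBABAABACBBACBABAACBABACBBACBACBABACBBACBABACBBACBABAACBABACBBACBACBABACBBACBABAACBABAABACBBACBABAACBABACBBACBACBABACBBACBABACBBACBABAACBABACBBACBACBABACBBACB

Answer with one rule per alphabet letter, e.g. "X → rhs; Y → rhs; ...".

  step 3 ⇒ step 4: CBBACBACBABACBBACBABACBBACBABAACBABACBBACBACBABACBBACBABAACBABACBBACBACBABACBBACB ⇒ CBB·ACB·ACB·ABA·CBB·ACB·ABA·CBB·ACB·ABA·ACB·ABA·CBB·ACB·ACB·ABA·CBB·ACB·ABA·ACB·ABA·CBB·ACB·ACB·ABA·CBB·ACB·ABA·ACB·ABA·ABA·CBB·ACB·ABA·ACB·ABA·CBB·ACB·ACB·ABA·CBB·ACB·ABA·CBB·ACB·ABA·ACB·ABA·CBB·ACB·ACB·ABA·CBB·ACB·ABA·ACB·ABA·ABA·CBB·ACB·ABA·ACB·ABA·CBB·ACB·ACB·ABA·CBB·ACB·ABA·CBB·ACB·ABA·ACB·ABA·CBB·ACB·ACB·ABA·CBB·ACB
    A ↦ ABA
    B ↦ ACB
    C ↦ CBB

A->ABA, B->ACB, C->CBB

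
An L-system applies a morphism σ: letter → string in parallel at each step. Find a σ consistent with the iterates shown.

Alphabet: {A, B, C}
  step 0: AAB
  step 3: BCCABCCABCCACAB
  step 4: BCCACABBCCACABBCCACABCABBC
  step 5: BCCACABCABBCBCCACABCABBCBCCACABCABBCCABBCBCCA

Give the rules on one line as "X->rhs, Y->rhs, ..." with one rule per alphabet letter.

  step 4 ⇒ step 5: BCCACABBCCACABBCCACABCABBC ⇒ BC·CA·CA·B·CA·B·BC·BC·CA·CA·B·CA·B·BC·BC·CA·CA·B·CA·B·BC·CA·B·BC·BC·CA
    A ↦ B
    B ↦ BC
    C ↦ CA

A->B, B->BC, C->CA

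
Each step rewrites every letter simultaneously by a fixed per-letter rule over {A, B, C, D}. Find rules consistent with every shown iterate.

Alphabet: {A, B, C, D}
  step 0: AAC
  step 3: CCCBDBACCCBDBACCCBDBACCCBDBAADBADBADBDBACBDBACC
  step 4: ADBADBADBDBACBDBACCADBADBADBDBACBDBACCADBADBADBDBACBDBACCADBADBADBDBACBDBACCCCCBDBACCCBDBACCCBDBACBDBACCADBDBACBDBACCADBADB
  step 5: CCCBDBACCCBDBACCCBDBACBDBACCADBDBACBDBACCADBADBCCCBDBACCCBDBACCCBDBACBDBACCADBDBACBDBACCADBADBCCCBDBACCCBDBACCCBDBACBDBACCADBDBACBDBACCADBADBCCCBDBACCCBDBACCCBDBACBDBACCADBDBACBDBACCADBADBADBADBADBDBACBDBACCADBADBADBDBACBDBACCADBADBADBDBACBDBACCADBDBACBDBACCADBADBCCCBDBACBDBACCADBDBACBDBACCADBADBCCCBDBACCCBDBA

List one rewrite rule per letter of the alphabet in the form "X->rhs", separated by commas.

  step 4 ⇒ step 5: ADBADBADBDBACBDBACCADBADBADBDBACBDBACCADBADBADBDBACBDBACCADBADBADBDBACBDBACCCCCBDBACCCBDBACCCBDBACBDBACCADBDBACBDBACCADBADB ⇒ CC·CB·DBA·CC·CB·DBA·CC·CB·DBA·CB·DBA·CC·ADB·DBA·CB·DBA·CC·ADB·ADB·CC·CB·DBA·CC·CB·DBA·CC·CB·DBA·CB·DBA·CC·ADB·DBA·CB·DBA·CC·ADB·ADB·CC·CB·DBA·CC·CB·DBA·CC·CB·DBA·CB·DBA·CC·ADB·DBA·CB·DBA·CC·ADB·ADB·CC·CB·DBA·CC·CB·DBA·CC·CB·DBA·CB·DBA·CC·ADB·DBA·CB·DBA·CC·ADB·ADB·ADB·ADB·ADB·DBA·CB·DBA·CC·ADB·ADB·ADB·DBA·CB·DBA·CC·ADB·ADB·ADB·DBA·CB·DBA·CC·ADB·DBA·CB·DBA·CC·ADB·ADB·CC·CB·DBA·CB·DBA·CC·ADB·DBA·CB·DBA·CC·ADB·ADB·CC·CB·DBA·CC·CB·DBA
    A ↦ CC
    B ↦ DBA
    C ↦ ADB
    D ↦ CB

A->CC, B->DBA, C->ADB, D->CB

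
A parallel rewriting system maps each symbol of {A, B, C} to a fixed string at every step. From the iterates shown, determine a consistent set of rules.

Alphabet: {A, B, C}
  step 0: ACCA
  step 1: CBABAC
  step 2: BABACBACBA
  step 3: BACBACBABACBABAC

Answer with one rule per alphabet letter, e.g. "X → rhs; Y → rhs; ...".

A->C, B->BA, C->BA

  step 2 ⇒ step 3: BABACBACBA ⇒ BA·C·BA·C·BA·BA·C·BA·BA·C
    A ↦ C
    B ↦ BA
    C ↦ BA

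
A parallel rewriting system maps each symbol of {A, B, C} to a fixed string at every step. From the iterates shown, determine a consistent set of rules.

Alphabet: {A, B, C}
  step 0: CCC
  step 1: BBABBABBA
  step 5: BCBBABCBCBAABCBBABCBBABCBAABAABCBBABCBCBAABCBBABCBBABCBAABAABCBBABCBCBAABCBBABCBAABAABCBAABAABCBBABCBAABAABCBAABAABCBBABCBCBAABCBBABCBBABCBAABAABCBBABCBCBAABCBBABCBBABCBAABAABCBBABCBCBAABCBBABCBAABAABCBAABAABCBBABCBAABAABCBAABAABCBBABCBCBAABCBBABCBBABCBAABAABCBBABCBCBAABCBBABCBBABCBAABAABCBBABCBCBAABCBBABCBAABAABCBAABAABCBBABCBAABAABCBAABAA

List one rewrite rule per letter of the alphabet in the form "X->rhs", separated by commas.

A->BAA, B->BC, C->BBA

  step 0 ⇒ step 1: CCC ⇒ BBA·BBA·BBA
    C ↦ BBA
    A ↦ BAA  (constrained at step 1)
    B ↦ BC  (constrained at step 1)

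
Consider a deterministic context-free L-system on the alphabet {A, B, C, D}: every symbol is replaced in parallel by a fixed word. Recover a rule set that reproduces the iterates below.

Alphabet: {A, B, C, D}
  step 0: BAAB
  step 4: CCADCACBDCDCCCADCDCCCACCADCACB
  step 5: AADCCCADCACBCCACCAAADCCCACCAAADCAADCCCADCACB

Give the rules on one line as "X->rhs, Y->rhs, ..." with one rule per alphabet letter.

A->DC, B->CB, C->A, D->CC

  step 4 ⇒ step 5: CCADCACBDCDCCCADCDCCCACCADCACB ⇒ A·A·DC·CC·A·DC·A·CB·CC·A·CC·A·A·A·DC·CC·A·CC·A·A·A·DC·A·A·DC·CC·A·DC·A·CB
    A ↦ DC
    B ↦ CB
    C ↦ A
    D ↦ CC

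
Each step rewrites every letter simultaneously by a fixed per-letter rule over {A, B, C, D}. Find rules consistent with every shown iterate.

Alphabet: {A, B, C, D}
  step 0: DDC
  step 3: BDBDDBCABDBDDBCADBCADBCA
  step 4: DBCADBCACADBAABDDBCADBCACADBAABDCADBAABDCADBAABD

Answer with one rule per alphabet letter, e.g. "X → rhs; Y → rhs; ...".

  step 3 ⇒ step 4: BDBDDBCABDBDDBCADBCADBCA ⇒ DB·CA·DB·CA·CA·DB·AA·BD·DB·CA·DB·CA·CA·DB·AA·BD·CA·DB·AA·BD·CA·DB·AA·BD
    A ↦ BD
    B ↦ DB
    C ↦ AA
    D ↦ CA

A->BD, B->DB, C->AA, D->CA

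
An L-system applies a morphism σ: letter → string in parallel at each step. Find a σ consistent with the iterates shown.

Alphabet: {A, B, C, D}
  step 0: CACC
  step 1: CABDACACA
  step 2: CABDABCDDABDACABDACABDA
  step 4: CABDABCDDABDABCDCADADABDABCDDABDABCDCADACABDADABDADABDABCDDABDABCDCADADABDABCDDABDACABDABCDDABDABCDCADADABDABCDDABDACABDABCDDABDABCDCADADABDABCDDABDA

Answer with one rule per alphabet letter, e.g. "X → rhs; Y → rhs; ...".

A->BDA, B->BCD, C->CA, D->DA

  step 1 ⇒ step 2: CABDACACA ⇒ CA·BDA·BCD·DA·BDA·CA·BDA·CA·BDA
    A ↦ BDA
    B ↦ BCD
    C ↦ CA
    D ↦ DA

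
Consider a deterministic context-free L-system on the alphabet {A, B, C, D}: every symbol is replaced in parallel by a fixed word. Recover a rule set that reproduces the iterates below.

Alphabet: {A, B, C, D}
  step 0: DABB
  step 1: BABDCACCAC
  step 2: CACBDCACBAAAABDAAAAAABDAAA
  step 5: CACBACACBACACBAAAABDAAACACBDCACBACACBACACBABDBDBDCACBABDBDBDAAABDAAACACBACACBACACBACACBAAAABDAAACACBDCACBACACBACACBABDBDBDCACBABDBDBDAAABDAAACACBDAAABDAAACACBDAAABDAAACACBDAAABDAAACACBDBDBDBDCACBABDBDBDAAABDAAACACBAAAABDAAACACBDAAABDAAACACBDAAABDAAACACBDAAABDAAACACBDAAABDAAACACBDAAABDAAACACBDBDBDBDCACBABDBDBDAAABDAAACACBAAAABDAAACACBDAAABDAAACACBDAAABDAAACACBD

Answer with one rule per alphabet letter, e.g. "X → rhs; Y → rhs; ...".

A->BD, B->CAC, C->AAA, D->BA

  step 1 ⇒ step 2: BABDCACCAC ⇒ CAC·BD·CAC·BA·AAA·BD·AAA·AAA·BD·AAA
    A ↦ BD
    B ↦ CAC
    C ↦ AAA
    D ↦ BA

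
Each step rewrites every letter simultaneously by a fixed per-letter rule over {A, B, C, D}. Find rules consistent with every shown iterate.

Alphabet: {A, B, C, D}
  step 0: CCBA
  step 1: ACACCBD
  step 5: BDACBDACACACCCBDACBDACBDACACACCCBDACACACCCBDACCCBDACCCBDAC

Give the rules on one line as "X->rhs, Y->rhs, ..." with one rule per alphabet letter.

A->BD, B->C, C->AC, D->C

  step 0 ⇒ step 1: CCBA ⇒ AC·AC·C·BD
    A ↦ BD
    B ↦ C
    C ↦ AC
    D ↦ C  (constrained at step 1)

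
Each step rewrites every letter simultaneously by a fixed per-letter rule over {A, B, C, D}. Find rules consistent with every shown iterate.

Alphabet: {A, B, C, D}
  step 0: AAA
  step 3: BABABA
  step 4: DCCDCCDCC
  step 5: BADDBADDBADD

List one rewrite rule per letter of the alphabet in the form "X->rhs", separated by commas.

  step 4 ⇒ step 5: DCCDCCDCC ⇒ BA·D·D·BA·D·D·BA·D·D
    C ↦ D
    D ↦ BA
  step 3 ⇒ step 4: BABABA ⇒ DC·C·DC·C·DC·C
    A ↦ C
  step 3 ⇒ step 4: BABABA ⇒ DC·C·DC·C·DC·C
    B ↦ DC

A->C, B->DC, C->D, D->BA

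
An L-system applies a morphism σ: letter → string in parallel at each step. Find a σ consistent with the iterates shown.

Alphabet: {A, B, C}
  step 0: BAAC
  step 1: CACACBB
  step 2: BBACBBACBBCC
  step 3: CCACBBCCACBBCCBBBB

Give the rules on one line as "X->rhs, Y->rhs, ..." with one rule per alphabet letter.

  step 2 ⇒ step 3: BBACBBACBBCC ⇒ C·C·AC·BB·C·C·AC·BB·C·C·BB·BB
    A ↦ AC
    B ↦ C
    C ↦ BB

A->AC, B->C, C->BB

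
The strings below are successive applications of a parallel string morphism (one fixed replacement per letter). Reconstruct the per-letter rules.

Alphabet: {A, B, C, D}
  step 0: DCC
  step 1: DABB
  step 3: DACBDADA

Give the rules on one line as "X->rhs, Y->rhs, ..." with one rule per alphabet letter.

A->C, B->D, C->B, D->DA

  step 0 ⇒ step 1: DCC ⇒ DA·B·B
    C ↦ B
    D ↦ DA
    A ↦ C  (constrained at step 1)
    B ↦ D  (constrained at step 1)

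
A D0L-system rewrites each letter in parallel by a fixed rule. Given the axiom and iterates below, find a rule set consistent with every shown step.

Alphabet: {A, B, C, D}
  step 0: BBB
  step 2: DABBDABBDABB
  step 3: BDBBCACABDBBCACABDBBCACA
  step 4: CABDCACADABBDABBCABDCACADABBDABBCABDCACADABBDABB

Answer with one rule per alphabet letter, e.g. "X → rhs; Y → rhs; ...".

A->BB, B->CA, C->DA, D->BD

  step 3 ⇒ step 4: BDBBCACABDBBCACABDBBCACA ⇒ CA·BD·CA·CA·DA·BB·DA·BB·CA·BD·CA·CA·DA·BB·DA·BB·CA·BD·CA·CA·DA·BB·DA·BB
    A ↦ BB
    B ↦ CA
    C ↦ DA
    D ↦ BD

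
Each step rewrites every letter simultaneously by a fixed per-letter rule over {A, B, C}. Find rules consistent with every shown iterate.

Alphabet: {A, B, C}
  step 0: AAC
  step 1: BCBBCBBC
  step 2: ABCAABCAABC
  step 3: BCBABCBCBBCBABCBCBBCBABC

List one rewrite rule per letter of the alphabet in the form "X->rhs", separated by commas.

  step 2 ⇒ step 3: ABCAABCAABC ⇒ BCB·A·BC·BCB·BCB·A·BC·BCB·BCB·A·BC
    A ↦ BCB
    B ↦ A
    C ↦ BC

A->BCB, B->A, C->BC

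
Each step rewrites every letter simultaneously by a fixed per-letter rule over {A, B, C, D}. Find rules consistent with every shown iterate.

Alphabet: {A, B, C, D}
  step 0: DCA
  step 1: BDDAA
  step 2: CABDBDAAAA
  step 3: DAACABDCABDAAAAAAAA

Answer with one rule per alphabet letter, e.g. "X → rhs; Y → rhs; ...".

  step 2 ⇒ step 3: CABDBDAAAA ⇒ D·AA·CA·BD·CA·BD·AA·AA·AA·AA
    A ↦ AA
    B ↦ CA
    C ↦ D
    D ↦ BD

A->AA, B->CA, C->D, D->BD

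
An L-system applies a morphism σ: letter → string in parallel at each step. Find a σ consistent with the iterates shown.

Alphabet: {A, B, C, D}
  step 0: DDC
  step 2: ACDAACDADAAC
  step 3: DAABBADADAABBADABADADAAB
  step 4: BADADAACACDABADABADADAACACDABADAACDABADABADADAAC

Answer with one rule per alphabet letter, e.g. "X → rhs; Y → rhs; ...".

A->DA, B->AC, C->AB, D->BA

  step 3 ⇒ step 4: DAABBADADAABBADABADADAAB ⇒ BA·DA·DA·AC·AC·DA·BA·DA·BA·DA·DA·AC·AC·DA·BA·DA·AC·DA·BA·DA·BA·DA·DA·AC
    A ↦ DA
    B ↦ AC
    D ↦ BA
  step 2 ⇒ step 3: ACDAACDADAAC ⇒ DA·AB·BA·DA·DA·AB·BA·DA·BA·DA·DA·AB
    C ↦ AB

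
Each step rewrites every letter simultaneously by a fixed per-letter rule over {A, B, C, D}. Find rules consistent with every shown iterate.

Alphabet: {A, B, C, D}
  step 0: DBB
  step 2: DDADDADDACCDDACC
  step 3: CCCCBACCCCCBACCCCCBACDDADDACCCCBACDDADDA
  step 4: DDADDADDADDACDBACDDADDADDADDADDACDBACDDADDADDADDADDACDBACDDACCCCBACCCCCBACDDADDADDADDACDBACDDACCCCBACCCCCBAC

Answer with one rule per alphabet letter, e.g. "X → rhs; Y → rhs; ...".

A->BAC, B->CD, C->DDA, D->CC

  step 3 ⇒ step 4: CCCCBACCCCCBACCCCCBACDDADDACCCCBACDDADDA ⇒ DDA·DDA·DDA·DDA·CD·BAC·DDA·DDA·DDA·DDA·DDA·CD·BAC·DDA·DDA·DDA·DDA·DDA·CD·BAC·DDA·CC·CC·BAC·CC·CC·BAC·DDA·DDA·DDA·DDA·CD·BAC·DDA·CC·CC·BAC·CC·CC·BAC
    A ↦ BAC
    B ↦ CD
    C ↦ DDA
    D ↦ CC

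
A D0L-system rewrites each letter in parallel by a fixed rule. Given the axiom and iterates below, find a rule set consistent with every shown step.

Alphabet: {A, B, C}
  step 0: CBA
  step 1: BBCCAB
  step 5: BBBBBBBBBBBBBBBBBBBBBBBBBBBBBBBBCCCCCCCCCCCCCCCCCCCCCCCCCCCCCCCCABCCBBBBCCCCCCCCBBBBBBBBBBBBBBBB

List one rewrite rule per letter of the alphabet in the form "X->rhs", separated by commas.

  step 0 ⇒ step 1: CBA ⇒ BB·CC·AB
    A ↦ AB
    B ↦ CC
    C ↦ BB

A->AB, B->CC, C->BB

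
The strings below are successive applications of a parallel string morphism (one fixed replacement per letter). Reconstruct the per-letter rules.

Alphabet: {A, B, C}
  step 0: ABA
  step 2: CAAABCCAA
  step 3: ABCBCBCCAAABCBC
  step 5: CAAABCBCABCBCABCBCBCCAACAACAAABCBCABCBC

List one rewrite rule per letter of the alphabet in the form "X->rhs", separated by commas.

A->BC, B->CA, C->A

  step 2 ⇒ step 3: CAAABCCAA ⇒ A·BC·BC·BC·CA·A·A·BC·BC
    A ↦ BC
    B ↦ CA
    C ↦ A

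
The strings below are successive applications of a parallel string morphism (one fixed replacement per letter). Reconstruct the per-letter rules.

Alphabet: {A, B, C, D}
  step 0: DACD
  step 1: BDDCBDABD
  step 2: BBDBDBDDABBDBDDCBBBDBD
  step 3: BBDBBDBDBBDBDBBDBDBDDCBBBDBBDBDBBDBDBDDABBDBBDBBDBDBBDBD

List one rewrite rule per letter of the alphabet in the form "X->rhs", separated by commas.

  step 2 ⇒ step 3: BBDBDBDDABBDBDDCBBBDBD ⇒ BBD·BBD·BD·BBD·BD·BBD·BD·BD·DCB·BBD·BBD·BD·BBD·BD·BD·DA·BBD·BBD·BBD·BD·BBD·BD
    A ↦ DCB
    B ↦ BBD
    C ↦ DA
    D ↦ BD

A->DCB, B->BBD, C->DA, D->BD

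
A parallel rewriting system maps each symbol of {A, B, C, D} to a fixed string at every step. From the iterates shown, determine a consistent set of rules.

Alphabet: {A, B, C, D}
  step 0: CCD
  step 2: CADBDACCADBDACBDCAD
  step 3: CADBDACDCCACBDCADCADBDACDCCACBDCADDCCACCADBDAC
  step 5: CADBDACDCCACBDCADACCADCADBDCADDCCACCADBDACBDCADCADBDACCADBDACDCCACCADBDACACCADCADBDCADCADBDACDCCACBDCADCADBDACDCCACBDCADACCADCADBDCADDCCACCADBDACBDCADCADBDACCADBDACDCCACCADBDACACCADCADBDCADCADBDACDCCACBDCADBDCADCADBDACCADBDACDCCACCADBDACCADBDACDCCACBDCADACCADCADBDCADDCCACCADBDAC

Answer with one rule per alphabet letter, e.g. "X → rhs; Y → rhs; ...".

  step 2 ⇒ step 3: CADBDACCADBDACBDCAD ⇒ CAD·BD·AC·DCC·AC·BD·CAD·CAD·BD·AC·DCC·AC·BD·CAD·DCC·AC·CAD·BD·AC
    A ↦ BD
    B ↦ DCC
    C ↦ CAD
    D ↦ AC

A->BD, B->DCC, C->CAD, D->AC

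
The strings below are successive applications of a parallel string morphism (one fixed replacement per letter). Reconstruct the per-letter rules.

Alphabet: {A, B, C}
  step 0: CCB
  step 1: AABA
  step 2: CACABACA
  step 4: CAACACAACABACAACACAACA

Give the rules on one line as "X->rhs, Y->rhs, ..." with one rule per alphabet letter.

A->CA, B->BA, C->A

  step 1 ⇒ step 2: AABA ⇒ CA·CA·BA·CA
    A ↦ CA
    B ↦ BA
  step 0 ⇒ step 1: CCB ⇒ A·A·BA
    C ↦ A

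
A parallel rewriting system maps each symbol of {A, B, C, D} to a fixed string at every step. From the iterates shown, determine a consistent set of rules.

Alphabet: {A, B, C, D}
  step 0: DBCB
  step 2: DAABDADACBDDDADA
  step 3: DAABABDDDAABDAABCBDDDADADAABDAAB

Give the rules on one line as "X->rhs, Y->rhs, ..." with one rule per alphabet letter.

  step 2 ⇒ step 3: DAABDADACBDDDADA ⇒ DA·AB·AB·DD·DA·AB·DA·AB·CB·DD·DA·DA·DA·AB·DA·AB
    A ↦ AB
    B ↦ DD
    C ↦ CB
    D ↦ DA

A->AB, B->DD, C->CB, D->DA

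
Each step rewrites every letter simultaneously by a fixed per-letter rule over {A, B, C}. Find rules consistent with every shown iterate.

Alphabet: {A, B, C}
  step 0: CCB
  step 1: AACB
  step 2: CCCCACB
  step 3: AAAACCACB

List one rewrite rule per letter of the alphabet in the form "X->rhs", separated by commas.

  step 2 ⇒ step 3: CCCCACB ⇒ A·A·A·A·CC·A·CB
    A ↦ CC
    B ↦ CB
    C ↦ A

A->CC, B->CB, C->A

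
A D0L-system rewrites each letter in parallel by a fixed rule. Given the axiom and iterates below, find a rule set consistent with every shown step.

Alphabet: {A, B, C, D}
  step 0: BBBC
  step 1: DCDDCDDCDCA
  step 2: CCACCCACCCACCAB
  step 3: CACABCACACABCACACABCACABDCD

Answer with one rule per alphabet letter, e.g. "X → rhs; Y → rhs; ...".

  step 2 ⇒ step 3: CCACCCACCCACCAB ⇒ CA·CA·B·CA·CA·CA·B·CA·CA·CA·B·CA·CA·B·DCD
    A ↦ B
    B ↦ DCD
    C ↦ CA
  step 1 ⇒ step 2: DCDDCDDCDCA ⇒ C·CA·C·C·CA·C·C·CA·C·CA·B
    D ↦ C

A->B, B->DCD, C->CA, D->C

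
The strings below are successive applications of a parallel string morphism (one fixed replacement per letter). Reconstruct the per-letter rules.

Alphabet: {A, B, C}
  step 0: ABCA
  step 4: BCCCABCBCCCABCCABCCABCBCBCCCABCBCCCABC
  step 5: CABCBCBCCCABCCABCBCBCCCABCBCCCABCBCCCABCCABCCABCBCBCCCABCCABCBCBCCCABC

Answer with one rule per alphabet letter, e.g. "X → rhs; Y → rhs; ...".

  step 4 ⇒ step 5: BCCCABCBCCCABCCABCCABCBCBCCCABCBCCCABC ⇒ CA·BC·BC·BC·C·CA·BC·CA·BC·BC·BC·C·CA·BC·BC·C·CA·BC·BC·C·CA·BC·CA·BC·CA·BC·BC·BC·C·CA·BC·CA·BC·BC·BC·C·CA·BC
    A ↦ C
    B ↦ CA
    C ↦ BC

A->C, B->CA, C->BC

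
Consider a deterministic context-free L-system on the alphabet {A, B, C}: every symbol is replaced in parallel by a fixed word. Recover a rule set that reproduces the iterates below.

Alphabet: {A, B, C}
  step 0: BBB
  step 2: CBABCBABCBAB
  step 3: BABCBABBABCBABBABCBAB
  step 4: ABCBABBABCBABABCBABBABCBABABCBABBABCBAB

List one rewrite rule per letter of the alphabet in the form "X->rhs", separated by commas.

A->CB, B->AB, C->B

  step 3 ⇒ step 4: BABCBABBABCBABBABCBAB ⇒ AB·CB·AB·B·AB·CB·AB·AB·CB·AB·B·AB·CB·AB·AB·CB·AB·B·AB·CB·AB
    A ↦ CB
    B ↦ AB
    C ↦ B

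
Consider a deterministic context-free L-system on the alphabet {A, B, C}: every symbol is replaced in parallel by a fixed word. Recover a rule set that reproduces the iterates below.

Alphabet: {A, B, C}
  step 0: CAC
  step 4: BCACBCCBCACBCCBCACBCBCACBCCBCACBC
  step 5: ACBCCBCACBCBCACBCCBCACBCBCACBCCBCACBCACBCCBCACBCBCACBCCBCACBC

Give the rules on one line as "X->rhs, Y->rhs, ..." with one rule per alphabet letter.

A->C, B->AC, C->BC

  step 4 ⇒ step 5: BCACBCCBCACBCCBCACBCBCACBCCBCACBC ⇒ AC·BC·C·BC·AC·BC·BC·AC·BC·C·BC·AC·BC·BC·AC·BC·C·BC·AC·BC·AC·BC·C·BC·AC·BC·BC·AC·BC·C·BC·AC·BC
    A ↦ C
    B ↦ AC
    C ↦ BC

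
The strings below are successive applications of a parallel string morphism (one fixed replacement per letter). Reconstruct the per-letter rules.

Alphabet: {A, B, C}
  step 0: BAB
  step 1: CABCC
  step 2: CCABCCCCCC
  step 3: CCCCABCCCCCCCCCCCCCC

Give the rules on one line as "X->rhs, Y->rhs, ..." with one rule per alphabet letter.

  step 2 ⇒ step 3: CCABCCCCCC ⇒ CC·CC·ABC·C·CC·CC·CC·CC·CC·CC
    A ↦ ABC
    B ↦ C
    C ↦ CC

A->ABC, B->C, C->CC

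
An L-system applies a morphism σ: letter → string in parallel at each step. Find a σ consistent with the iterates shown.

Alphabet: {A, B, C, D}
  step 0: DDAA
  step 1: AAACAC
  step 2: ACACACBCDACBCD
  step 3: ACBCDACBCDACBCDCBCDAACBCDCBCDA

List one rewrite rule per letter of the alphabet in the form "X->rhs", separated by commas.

A->AC, B->C, C->BCD, D->A

  step 2 ⇒ step 3: ACACACBCDACBCD ⇒ AC·BCD·AC·BCD·AC·BCD·C·BCD·A·AC·BCD·C·BCD·A
    A ↦ AC
    B ↦ C
    C ↦ BCD
    D ↦ A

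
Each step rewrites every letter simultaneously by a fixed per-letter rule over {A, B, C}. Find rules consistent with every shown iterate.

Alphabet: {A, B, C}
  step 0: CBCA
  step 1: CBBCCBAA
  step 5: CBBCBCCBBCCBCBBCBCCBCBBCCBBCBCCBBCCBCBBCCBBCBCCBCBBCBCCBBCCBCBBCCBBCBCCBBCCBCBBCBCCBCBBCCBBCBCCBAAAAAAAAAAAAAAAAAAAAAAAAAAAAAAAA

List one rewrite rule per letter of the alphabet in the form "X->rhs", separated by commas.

A->AA, B->BC, C->CB

  step 0 ⇒ step 1: CBCA ⇒ CB·BC·CB·AA
    A ↦ AA
    B ↦ BC
    C ↦ CB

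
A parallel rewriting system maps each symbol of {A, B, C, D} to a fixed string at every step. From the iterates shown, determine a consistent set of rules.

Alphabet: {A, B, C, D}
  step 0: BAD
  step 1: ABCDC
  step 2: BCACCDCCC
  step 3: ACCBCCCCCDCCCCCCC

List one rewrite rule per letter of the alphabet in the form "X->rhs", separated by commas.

A->BC, B->A, C->CC, D->DC

  step 2 ⇒ step 3: BCACCDCCC ⇒ A·CC·BC·CC·CC·DC·CC·CC·CC
    A ↦ BC
    B ↦ A
    C ↦ CC
    D ↦ DC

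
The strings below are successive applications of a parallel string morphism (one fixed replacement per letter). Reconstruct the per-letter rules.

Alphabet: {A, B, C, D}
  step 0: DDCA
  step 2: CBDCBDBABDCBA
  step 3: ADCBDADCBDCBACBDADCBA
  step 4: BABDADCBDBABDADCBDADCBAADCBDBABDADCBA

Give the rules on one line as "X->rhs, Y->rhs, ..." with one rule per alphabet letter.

A->BA, B->C, C->AD, D->BD

  step 3 ⇒ step 4: ADCBDADCBDCBACBDADCBA ⇒ BA·BD·AD·C·BD·BA·BD·AD·C·BD·AD·C·BA·AD·C·BD·BA·BD·AD·C·BA
    A ↦ BA
    B ↦ C
    C ↦ AD
    D ↦ BD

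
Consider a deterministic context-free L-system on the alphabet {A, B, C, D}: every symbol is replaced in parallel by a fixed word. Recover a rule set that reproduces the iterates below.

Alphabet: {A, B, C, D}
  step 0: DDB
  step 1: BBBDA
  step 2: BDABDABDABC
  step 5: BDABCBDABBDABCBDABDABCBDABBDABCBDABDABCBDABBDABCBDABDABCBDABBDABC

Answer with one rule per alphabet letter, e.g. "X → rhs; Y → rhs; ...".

A->C, B->BDA, C->B, D->B

  step 1 ⇒ step 2: BBBDA ⇒ BDA·BDA·BDA·B·C
    A ↦ C
    B ↦ BDA
    D ↦ B
    C ↦ B  (constrained at step 2)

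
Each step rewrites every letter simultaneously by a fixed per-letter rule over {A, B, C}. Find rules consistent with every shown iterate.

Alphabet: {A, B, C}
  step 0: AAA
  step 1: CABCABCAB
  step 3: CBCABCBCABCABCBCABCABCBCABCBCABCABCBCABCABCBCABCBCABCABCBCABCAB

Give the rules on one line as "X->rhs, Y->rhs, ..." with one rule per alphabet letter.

  step 0 ⇒ step 1: AAA ⇒ CAB·CAB·CAB
    A ↦ CAB
    B ↦ CAB  (constrained at step 1)
    C ↦ CB  (constrained at step 1)

A->CAB, B->CAB, C->CB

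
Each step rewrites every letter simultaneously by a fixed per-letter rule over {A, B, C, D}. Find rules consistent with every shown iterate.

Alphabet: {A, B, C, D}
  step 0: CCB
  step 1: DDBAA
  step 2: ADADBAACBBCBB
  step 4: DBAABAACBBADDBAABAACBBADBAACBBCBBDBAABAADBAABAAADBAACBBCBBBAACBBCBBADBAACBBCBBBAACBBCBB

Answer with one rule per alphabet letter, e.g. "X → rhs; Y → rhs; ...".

A->CBB, B->BAA, C->D, D->AD

  step 1 ⇒ step 2: DDBAA ⇒ AD·AD·BAA·CBB·CBB
    A ↦ CBB
    B ↦ BAA
    D ↦ AD
  step 0 ⇒ step 1: CCB ⇒ D·D·BAA
    C ↦ D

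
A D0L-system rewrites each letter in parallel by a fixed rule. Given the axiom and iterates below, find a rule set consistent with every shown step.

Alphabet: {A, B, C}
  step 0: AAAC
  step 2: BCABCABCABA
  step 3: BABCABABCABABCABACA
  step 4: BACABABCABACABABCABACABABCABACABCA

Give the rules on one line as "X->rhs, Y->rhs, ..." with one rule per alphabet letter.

  step 3 ⇒ step 4: BABCABABCABABCABACA ⇒ BA·CA·BA·B·CA·BA·CA·BA·B·CA·BA·CA·BA·B·CA·BA·CA·B·CA
    A ↦ CA
    B ↦ BA
    C ↦ B

A->CA, B->BA, C->B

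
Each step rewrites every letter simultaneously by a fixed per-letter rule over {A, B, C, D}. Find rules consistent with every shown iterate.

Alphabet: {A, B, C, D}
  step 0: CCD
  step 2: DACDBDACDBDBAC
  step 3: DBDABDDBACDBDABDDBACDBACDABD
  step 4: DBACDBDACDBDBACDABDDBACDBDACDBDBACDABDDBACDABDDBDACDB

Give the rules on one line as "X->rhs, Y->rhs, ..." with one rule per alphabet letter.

A->D, B->AC, C->ABD, D->DB

  step 3 ⇒ step 4: DBDABDDBACDBDABDDBACDBACDABD ⇒ DB·AC·DB·D·AC·DB·DB·AC·D·ABD·DB·AC·DB·D·AC·DB·DB·AC·D·ABD·DB·AC·D·ABD·DB·D·AC·DB
    A ↦ D
    B ↦ AC
    C ↦ ABD
    D ↦ DB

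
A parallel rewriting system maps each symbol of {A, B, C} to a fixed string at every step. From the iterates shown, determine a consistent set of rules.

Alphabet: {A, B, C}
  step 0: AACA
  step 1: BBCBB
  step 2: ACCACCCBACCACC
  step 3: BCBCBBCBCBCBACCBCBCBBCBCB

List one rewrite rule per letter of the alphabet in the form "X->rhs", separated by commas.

A->B, B->ACC, C->CB

  step 2 ⇒ step 3: ACCACCCBACCACC ⇒ B·CB·CB·B·CB·CB·CB·ACC·B·CB·CB·B·CB·CB
    A ↦ B
    B ↦ ACC
    C ↦ CB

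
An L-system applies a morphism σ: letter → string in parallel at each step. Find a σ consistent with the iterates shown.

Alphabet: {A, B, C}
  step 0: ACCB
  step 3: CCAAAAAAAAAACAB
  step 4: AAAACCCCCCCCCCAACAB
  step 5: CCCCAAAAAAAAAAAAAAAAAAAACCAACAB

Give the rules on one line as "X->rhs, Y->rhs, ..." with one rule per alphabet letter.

A->C, B->AB, C->AA

  step 4 ⇒ step 5: AAAACCCCCCCCCCAACAB ⇒ C·C·C·C·AA·AA·AA·AA·AA·AA·AA·AA·AA·AA·C·C·AA·C·AB
    A ↦ C
    B ↦ AB
    C ↦ AA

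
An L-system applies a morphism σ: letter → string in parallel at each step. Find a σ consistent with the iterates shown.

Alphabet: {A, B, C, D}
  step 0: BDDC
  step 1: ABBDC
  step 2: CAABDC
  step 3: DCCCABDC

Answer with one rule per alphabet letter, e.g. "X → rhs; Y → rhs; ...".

  step 2 ⇒ step 3: CAABDC ⇒ DC·C·C·A·B·DC
    A ↦ C
    B ↦ A
    C ↦ DC
    D ↦ B

A->C, B->A, C->DC, D->B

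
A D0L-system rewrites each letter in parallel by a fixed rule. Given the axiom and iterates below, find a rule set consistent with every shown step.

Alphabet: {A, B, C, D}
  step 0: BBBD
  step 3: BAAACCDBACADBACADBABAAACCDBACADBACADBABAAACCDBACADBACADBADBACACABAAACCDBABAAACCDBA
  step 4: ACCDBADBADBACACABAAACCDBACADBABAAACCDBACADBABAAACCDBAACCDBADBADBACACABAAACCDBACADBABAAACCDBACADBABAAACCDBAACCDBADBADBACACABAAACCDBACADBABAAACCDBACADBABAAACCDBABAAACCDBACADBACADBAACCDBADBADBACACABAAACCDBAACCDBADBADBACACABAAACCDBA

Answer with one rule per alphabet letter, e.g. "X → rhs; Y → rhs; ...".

A->DBA, B->ACC, C->CA, D->BAA

  step 3 ⇒ step 4: BAAACCDBACADBACADBABAAACCDBACADBACADBABAAACCDBACADBACADBADBACACABAAACCDBABAAACCDBA ⇒ ACC·DBA·DBA·DBA·CA·CA·BAA·ACC·DBA·CA·DBA·BAA·ACC·DBA·CA·DBA·BAA·ACC·DBA·ACC·DBA·DBA·DBA·CA·CA·BAA·ACC·DBA·CA·DBA·BAA·ACC·DBA·CA·DBA·BAA·ACC·DBA·ACC·DBA·DBA·DBA·CA·CA·BAA·ACC·DBA·CA·DBA·BAA·ACC·DBA·CA·DBA·BAA·ACC·DBA·BAA·ACC·DBA·CA·DBA·CA·DBA·ACC·DBA·DBA·DBA·CA·CA·BAA·ACC·DBA·ACC·DBA·DBA·DBA·CA·CA·BAA·ACC·DBA
    A ↦ DBA
    B ↦ ACC
    C ↦ CA
    D ↦ BAA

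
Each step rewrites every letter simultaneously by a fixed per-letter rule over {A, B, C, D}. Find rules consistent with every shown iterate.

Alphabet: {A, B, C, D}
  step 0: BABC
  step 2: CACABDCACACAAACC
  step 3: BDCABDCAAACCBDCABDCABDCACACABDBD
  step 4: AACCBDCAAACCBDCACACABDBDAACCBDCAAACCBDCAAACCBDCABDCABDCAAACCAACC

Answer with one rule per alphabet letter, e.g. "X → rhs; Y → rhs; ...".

  step 3 ⇒ step 4: BDCABDCAAACCBDCABDCABDCACACABDBD ⇒ AA·CC·BD·CA·AA·CC·BD·CA·CA·CA·BD·BD·AA·CC·BD·CA·AA·CC·BD·CA·AA·CC·BD·CA·BD·CA·BD·CA·AA·CC·AA·CC
    A ↦ CA
    B ↦ AA
    C ↦ BD
    D ↦ CC

A->CA, B->AA, C->BD, D->CC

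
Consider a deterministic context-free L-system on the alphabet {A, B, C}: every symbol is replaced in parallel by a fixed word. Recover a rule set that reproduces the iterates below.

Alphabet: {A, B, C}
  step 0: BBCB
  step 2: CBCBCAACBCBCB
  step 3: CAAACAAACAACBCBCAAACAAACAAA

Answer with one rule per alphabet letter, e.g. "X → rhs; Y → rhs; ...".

A->CB, B->A, C->CAA

  step 2 ⇒ step 3: CBCBCAACBCBCB ⇒ CAA·A·CAA·A·CAA·CB·CB·CAA·A·CAA·A·CAA·A
    A ↦ CB
    B ↦ A
    C ↦ CAA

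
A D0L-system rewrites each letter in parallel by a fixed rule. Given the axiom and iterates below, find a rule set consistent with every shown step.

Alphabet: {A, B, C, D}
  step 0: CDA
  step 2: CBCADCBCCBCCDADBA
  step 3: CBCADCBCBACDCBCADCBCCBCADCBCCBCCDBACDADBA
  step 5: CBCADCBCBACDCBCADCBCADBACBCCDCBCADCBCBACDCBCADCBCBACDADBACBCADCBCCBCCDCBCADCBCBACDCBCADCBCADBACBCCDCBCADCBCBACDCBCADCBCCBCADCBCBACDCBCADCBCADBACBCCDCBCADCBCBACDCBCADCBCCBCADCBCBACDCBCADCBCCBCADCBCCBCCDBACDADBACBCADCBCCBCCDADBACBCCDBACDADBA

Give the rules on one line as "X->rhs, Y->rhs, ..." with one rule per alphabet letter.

A->BA, B->AD, C->CBC, D->CD

  step 2 ⇒ step 3: CBCADCBCCBCCDADBA ⇒ CBC·AD·CBC·BA·CD·CBC·AD·CBC·CBC·AD·CBC·CBC·CD·BA·CD·AD·BA
    A ↦ BA
    B ↦ AD
    C ↦ CBC
    D ↦ CD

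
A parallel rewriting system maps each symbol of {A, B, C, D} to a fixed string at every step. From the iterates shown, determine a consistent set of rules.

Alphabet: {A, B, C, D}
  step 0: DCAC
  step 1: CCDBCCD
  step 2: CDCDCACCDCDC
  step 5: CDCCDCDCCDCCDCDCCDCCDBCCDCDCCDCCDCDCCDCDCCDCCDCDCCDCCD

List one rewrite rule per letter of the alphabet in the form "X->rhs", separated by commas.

  step 1 ⇒ step 2: CCDBCCD ⇒ CD·CD·C·AC·CD·CD·C
    B ↦ AC
    C ↦ CD
    D ↦ C
  step 0 ⇒ step 1: DCAC ⇒ C·CD·BC·CD
    A ↦ BC

A->BC, B->AC, C->CD, D->C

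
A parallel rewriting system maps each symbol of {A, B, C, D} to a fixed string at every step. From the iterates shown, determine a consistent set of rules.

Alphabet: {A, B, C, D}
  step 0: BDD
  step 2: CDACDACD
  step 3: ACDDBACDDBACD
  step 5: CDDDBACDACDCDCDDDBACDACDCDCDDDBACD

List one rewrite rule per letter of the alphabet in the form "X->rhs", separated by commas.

A->DB, B->D, C->A, D->CD

  step 2 ⇒ step 3: CDACDACD ⇒ A·CD·DB·A·CD·DB·A·CD
    A ↦ DB
    C ↦ A
    D ↦ CD
    B ↦ D  (constrained at step 0)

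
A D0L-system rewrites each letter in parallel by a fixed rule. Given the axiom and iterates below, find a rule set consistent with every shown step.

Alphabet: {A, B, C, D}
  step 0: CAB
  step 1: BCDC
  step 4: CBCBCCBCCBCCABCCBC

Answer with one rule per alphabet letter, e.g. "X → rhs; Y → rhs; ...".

  step 0 ⇒ step 1: CAB ⇒ BC·D·C
    A ↦ D
    B ↦ C
    C ↦ BC
    D ↦ CA  (constrained at step 1)

A->D, B->C, C->BC, D->CA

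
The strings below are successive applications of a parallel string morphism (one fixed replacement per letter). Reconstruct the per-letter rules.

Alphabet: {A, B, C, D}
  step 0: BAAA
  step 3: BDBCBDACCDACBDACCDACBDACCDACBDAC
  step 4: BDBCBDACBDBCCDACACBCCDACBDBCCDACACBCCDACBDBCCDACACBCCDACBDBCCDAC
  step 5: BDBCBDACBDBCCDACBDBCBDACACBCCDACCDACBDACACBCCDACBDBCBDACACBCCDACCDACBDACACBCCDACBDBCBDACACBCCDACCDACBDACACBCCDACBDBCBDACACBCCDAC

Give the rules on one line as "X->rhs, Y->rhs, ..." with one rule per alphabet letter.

A->CD, B->BD, C->AC, D->BC

  step 4 ⇒ step 5: BDBCBDACBDBCCDACACBCCDACBDBCCDACACBCCDACBDBCCDACACBCCDACBDBCCDAC ⇒ BD·BC·BD·AC·BD·BC·CD·AC·BD·BC·BD·AC·AC·BC·CD·AC·CD·AC·BD·AC·AC·BC·CD·AC·BD·BC·BD·AC·AC·BC·CD·AC·CD·AC·BD·AC·AC·BC·CD·AC·BD·BC·BD·AC·AC·BC·CD·AC·CD·AC·BD·AC·AC·BC·CD·AC·BD·BC·BD·AC·AC·BC·CD·AC
    A ↦ CD
    B ↦ BD
    C ↦ AC
    D ↦ BC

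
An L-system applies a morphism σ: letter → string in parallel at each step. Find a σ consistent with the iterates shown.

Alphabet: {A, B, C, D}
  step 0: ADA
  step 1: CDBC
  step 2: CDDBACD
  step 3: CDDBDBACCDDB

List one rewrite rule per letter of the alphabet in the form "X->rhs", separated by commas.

A->C, B->A, C->CD, D->DB

  step 2 ⇒ step 3: CDDBACD ⇒ CD·DB·DB·A·C·CD·DB
    A ↦ C
    B ↦ A
    C ↦ CD
    D ↦ DB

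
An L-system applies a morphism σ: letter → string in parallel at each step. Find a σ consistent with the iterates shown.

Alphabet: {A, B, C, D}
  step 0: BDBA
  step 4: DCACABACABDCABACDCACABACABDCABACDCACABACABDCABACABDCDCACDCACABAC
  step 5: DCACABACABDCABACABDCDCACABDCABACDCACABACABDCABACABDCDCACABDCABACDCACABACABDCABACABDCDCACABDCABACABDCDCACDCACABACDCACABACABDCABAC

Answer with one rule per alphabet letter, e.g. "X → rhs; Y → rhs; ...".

  step 4 ⇒ step 5: DCACABACABDCABACDCACABACABDCABACDCACABACABDCABACABDCDCACDCACABAC ⇒ DC·AC·AB·AC·AB·DC·AB·AC·AB·DC·DC·AC·AB·DC·AB·AC·DC·AC·AB·AC·AB·DC·AB·AC·AB·DC·DC·AC·AB·DC·AB·AC·DC·AC·AB·AC·AB·DC·AB·AC·AB·DC·DC·AC·AB·DC·AB·AC·AB·DC·DC·AC·DC·AC·AB·AC·DC·AC·AB·AC·AB·DC·AB·AC
    A ↦ AB
    B ↦ DC
    C ↦ AC
    D ↦ DC

A->AB, B->DC, C->AC, D->DC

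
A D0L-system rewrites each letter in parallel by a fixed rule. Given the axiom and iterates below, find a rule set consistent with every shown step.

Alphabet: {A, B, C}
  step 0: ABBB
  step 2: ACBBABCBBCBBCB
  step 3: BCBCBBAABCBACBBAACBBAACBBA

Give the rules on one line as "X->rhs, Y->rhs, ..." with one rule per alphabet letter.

A->BCB, B->A, C->CBB

  step 2 ⇒ step 3: ACBBABCBBCBBCB ⇒ BCB·CBB·A·A·BCB·A·CBB·A·A·CBB·A·A·CBB·A
    A ↦ BCB
    B ↦ A
    C ↦ CBB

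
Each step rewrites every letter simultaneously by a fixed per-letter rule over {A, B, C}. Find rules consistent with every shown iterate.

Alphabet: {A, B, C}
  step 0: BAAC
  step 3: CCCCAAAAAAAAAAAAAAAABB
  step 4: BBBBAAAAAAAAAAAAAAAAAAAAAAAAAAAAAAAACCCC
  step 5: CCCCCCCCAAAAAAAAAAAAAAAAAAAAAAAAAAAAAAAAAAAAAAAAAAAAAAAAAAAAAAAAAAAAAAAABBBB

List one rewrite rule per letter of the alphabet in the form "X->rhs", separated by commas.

  step 4 ⇒ step 5: BBBBAAAAAAAAAAAAAAAAAAAAAAAAAAAAAAAACCCC ⇒ CC·CC·CC·CC·AA·AA·AA·AA·AA·AA·AA·AA·AA·AA·AA·AA·AA·AA·AA·AA·AA·AA·AA·AA·AA·AA·AA·AA·AA·AA·AA·AA·AA·AA·AA·AA·B·B·B·B
    A ↦ AA
    B ↦ CC
    C ↦ B

A->AA, B->CC, C->B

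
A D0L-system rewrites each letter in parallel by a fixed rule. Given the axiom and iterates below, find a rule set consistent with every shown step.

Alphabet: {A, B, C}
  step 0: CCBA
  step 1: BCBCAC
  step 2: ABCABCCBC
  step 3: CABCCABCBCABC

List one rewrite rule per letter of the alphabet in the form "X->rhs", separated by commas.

A->C, B->A, C->BC

  step 2 ⇒ step 3: ABCABCCBC ⇒ C·A·BC·C·A·BC·BC·A·BC
    A ↦ C
    B ↦ A
    C ↦ BC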